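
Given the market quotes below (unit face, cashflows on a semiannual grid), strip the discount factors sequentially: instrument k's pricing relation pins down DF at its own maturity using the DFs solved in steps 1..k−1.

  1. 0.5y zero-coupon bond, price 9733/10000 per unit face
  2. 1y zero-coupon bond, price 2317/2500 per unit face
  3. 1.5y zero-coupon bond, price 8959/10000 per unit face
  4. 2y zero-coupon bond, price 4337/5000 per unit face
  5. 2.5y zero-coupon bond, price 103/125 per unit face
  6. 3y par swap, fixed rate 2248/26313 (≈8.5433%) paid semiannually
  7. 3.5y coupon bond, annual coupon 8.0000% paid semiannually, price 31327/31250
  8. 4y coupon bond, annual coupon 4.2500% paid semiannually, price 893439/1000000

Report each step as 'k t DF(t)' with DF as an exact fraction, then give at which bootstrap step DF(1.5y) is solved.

step 1 [0.5y] zero: DF = P = 9733/10000 ≈ 0.973300
step 2 [1y] zero: DF = P = 2317/2500 ≈ 0.926800
step 3 [1.5y] zero: DF = P = 8959/10000 ≈ 0.895900
step 4 [2y] zero: DF = P = 4337/5000 ≈ 0.867400
step 5 [2.5y] zero: DF = P = 103/125 ≈ 0.824000
step 6 [3y] swap r/2=1124/26313: DF=(1 − 1124/26313·(0.973300+0.926800+0.895900+0.867400+0.824000))/(1+1124/26313) = 969/1250 ≈ 0.775200
step 7 [3.5y] bond c/2=1/25: DF=(31327/31250 − 1/25·(0.973300+0.926800+0.895900+0.867400+0.824000+0.775200))/(1+1/25) = 1523/2000 ≈ 0.761500
step 8 [4y] bond c/2=17/800: DF=(893439/1000000 − 17/800·(0.973300+0.926800+0.895900+0.867400+0.824000+0.775200+0.761500))/(1+17/800) = 1499/2000 ≈ 0.749500

1 1/2 9733/10000
2 1 2317/2500
3 3/2 8959/10000
4 2 4337/5000
5 5/2 103/125
6 3 969/1250
7 7/2 1523/2000
8 4 1499/2000
DF(1.5y) is solved at step 3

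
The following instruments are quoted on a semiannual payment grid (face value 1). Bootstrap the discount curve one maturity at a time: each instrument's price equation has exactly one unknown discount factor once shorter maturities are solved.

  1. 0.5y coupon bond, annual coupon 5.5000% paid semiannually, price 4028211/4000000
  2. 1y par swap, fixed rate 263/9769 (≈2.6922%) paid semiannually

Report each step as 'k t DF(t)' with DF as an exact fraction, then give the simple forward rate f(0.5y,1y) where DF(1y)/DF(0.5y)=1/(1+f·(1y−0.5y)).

1 1/2 9801/10000
2 1 9737/10000
f(0.5y,1y) = ((9801/10000)/(9737/10000) − 1)/(1/2) = 128/9737 ≈ 1.3146%

step 1 [0.5y] bond c/2=11/400: DF=(4028211/4000000 − 11/400·(0))/(1+11/400) = 9801/10000 ≈ 0.980100
step 2 [1y] swap r/2=263/19538: DF=(1 − 263/19538·(0.980100))/(1+263/19538) = 9737/10000 ≈ 0.973700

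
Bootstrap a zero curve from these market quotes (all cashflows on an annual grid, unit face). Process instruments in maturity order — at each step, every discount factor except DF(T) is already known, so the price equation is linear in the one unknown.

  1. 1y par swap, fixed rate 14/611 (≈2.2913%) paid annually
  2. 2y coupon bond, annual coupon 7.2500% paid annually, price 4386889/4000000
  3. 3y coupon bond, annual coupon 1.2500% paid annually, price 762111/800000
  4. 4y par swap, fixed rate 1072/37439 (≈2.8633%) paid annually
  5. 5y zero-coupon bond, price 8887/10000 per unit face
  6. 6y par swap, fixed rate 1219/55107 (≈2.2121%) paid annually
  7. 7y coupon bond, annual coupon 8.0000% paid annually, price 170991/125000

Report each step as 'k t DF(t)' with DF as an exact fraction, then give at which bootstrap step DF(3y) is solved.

1 1 611/625
2 2 1913/2000
3 3 917/1000
4 4 558/625
5 5 8887/10000
6 6 8781/10000
7 7 1073/1250
DF(3y) is solved at step 3

step 1 [1y] swap r/1=14/611: DF=(1 − 14/611·(0))/(1+14/611) = 611/625 ≈ 0.977600
step 2 [2y] bond c/1=29/400: DF=(4386889/4000000 − 29/400·(0.977600))/(1+29/400) = 1913/2000 ≈ 0.956500
step 3 [3y] bond c/1=1/80: DF=(762111/800000 − 1/80·(0.977600+0.956500))/(1+1/80) = 917/1000 ≈ 0.917000
step 4 [4y] swap r/1=1072/37439: DF=(1 − 1072/37439·(0.977600+0.956500+0.917000))/(1+1072/37439) = 558/625 ≈ 0.892800
step 5 [5y] zero: DF = P = 8887/10000 ≈ 0.888700
step 6 [6y] swap r/1=1219/55107: DF=(1 − 1219/55107·(0.977600+0.956500+0.917000+0.892800+0.888700))/(1+1219/55107) = 8781/10000 ≈ 0.878100
step 7 [7y] bond c/1=2/25: DF=(170991/125000 − 2/25·(0.977600+0.956500+0.917000+0.892800+0.888700+0.878100))/(1+2/25) = 1073/1250 ≈ 0.858400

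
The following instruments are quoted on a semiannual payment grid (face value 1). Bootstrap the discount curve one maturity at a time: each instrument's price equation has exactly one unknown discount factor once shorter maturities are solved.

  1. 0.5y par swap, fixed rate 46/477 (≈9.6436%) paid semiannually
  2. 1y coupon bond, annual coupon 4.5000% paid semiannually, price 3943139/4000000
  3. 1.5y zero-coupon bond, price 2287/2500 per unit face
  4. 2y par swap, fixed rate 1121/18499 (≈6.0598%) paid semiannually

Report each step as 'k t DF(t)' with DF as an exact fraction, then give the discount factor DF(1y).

1 1/2 477/500
2 1 9431/10000
3 3/2 2287/2500
4 2 8879/10000
DF(1y) = 9431/10000 ≈ 0.943100

step 1 [0.5y] swap r/2=23/477: DF=(1 − 23/477·(0))/(1+23/477) = 477/500 ≈ 0.954000
step 2 [1y] bond c/2=9/400: DF=(3943139/4000000 − 9/400·(0.954000))/(1+9/400) = 9431/10000 ≈ 0.943100
step 3 [1.5y] zero: DF = P = 2287/2500 ≈ 0.914800
step 4 [2y] swap r/2=1121/36998: DF=(1 − 1121/36998·(0.954000+0.943100+0.914800))/(1+1121/36998) = 8879/10000 ≈ 0.887900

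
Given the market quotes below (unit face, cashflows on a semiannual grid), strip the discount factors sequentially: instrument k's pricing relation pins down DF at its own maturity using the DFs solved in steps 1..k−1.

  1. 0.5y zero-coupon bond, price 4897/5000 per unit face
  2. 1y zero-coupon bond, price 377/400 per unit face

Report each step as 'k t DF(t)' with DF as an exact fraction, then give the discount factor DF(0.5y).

1 1/2 4897/5000
2 1 377/400
DF(0.5y) = 4897/5000 ≈ 0.979400

step 1 [0.5y] zero: DF = P = 4897/5000 ≈ 0.979400
step 2 [1y] zero: DF = P = 377/400 ≈ 0.942500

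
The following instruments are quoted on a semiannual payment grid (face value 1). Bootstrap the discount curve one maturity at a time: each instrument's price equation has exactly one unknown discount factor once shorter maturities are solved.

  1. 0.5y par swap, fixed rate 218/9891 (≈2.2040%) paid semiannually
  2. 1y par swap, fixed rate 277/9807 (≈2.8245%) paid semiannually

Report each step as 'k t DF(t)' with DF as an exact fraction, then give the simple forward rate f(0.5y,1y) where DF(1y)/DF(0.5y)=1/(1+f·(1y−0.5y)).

step 1 [0.5y] swap r/2=109/9891: DF=(1 − 109/9891·(0))/(1+109/9891) = 9891/10000 ≈ 0.989100
step 2 [1y] swap r/2=277/19614: DF=(1 − 277/19614·(0.989100))/(1+277/19614) = 9723/10000 ≈ 0.972300

1 1/2 9891/10000
2 1 9723/10000
f(0.5y,1y) = ((9891/10000)/(9723/10000) − 1)/(1/2) = 16/463 ≈ 3.4557%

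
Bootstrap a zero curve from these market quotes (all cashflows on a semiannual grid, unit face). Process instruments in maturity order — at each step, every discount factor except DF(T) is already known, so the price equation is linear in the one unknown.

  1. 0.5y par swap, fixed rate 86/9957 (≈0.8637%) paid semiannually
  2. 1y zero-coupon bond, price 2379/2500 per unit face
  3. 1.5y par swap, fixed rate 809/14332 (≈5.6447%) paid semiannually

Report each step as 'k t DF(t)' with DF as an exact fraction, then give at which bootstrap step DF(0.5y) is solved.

step 1 [0.5y] swap r/2=43/9957: DF=(1 − 43/9957·(0))/(1+43/9957) = 9957/10000 ≈ 0.995700
step 2 [1y] zero: DF = P = 2379/2500 ≈ 0.951600
step 3 [1.5y] swap r/2=809/28664: DF=(1 − 809/28664·(0.995700+0.951600))/(1+809/28664) = 9191/10000 ≈ 0.919100

1 1/2 9957/10000
2 1 2379/2500
3 3/2 9191/10000
DF(0.5y) is solved at step 1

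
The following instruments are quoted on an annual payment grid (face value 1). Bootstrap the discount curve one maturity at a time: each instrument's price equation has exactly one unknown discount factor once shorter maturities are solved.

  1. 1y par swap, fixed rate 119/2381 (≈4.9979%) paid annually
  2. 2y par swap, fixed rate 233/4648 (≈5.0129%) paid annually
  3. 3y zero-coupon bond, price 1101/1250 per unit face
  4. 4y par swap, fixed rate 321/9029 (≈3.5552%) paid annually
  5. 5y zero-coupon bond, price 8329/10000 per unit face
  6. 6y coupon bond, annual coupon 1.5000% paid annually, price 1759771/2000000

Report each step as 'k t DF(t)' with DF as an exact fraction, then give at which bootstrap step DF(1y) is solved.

step 1 [1y] swap r/1=119/2381: DF=(1 − 119/2381·(0))/(1+119/2381) = 2381/2500 ≈ 0.952400
step 2 [2y] swap r/1=233/4648: DF=(1 − 233/4648·(0.952400))/(1+233/4648) = 2267/2500 ≈ 0.906800
step 3 [3y] zero: DF = P = 1101/1250 ≈ 0.880800
step 4 [4y] swap r/1=321/9029: DF=(1 − 321/9029·(0.952400+0.906800+0.880800))/(1+321/9029) = 2179/2500 ≈ 0.871600
step 5 [5y] zero: DF = P = 8329/10000 ≈ 0.832900
step 6 [6y] bond c/1=3/200: DF=(1759771/2000000 − 3/200·(0.952400+0.906800+0.880800+0.871600+0.832900))/(1+3/200) = 2003/2500 ≈ 0.801200

1 1 2381/2500
2 2 2267/2500
3 3 1101/1250
4 4 2179/2500
5 5 8329/10000
6 6 2003/2500
DF(1y) is solved at step 1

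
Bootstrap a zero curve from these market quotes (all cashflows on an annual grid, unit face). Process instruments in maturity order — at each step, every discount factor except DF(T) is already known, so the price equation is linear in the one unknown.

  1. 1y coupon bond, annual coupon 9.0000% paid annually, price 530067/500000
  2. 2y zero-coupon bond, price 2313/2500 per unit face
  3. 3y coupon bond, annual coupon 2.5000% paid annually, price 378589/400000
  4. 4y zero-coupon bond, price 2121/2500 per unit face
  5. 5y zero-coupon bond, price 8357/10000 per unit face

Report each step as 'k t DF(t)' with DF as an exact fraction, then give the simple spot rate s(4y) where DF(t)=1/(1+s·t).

step 1 [1y] bond c/1=9/100: DF=(530067/500000 − 9/100·(0))/(1+9/100) = 4863/5000 ≈ 0.972600
step 2 [2y] zero: DF = P = 2313/2500 ≈ 0.925200
step 3 [3y] bond c/1=1/40: DF=(378589/400000 − 1/40·(0.972600+0.925200))/(1+1/40) = 8771/10000 ≈ 0.877100
step 4 [4y] zero: DF = P = 2121/2500 ≈ 0.848400
step 5 [5y] zero: DF = P = 8357/10000 ≈ 0.835700

1 1 4863/5000
2 2 2313/2500
3 3 8771/10000
4 4 2121/2500
5 5 8357/10000
s(4y) = (1/(2121/2500) − 1)/(4) = 379/8484 ≈ 4.4672%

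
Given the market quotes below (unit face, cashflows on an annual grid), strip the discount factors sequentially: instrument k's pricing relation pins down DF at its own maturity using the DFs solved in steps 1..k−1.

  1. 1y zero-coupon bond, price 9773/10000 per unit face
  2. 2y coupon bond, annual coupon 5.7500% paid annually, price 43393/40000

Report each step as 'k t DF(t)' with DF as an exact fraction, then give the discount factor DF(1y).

step 1 [1y] zero: DF = P = 9773/10000 ≈ 0.977300
step 2 [2y] bond c/1=23/400: DF=(43393/40000 − 23/400·(0.977300))/(1+23/400) = 9727/10000 ≈ 0.972700

1 1 9773/10000
2 2 9727/10000
DF(1y) = 9773/10000 ≈ 0.977300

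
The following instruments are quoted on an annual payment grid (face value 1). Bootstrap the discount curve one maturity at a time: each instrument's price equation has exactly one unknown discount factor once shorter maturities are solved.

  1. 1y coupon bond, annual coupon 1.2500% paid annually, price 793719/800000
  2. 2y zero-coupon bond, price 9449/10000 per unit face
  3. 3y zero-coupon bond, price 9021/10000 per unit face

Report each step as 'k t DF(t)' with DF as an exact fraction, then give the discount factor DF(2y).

1 1 9799/10000
2 2 9449/10000
3 3 9021/10000
DF(2y) = 9449/10000 ≈ 0.944900

step 1 [1y] bond c/1=1/80: DF=(793719/800000 − 1/80·(0))/(1+1/80) = 9799/10000 ≈ 0.979900
step 2 [2y] zero: DF = P = 9449/10000 ≈ 0.944900
step 3 [3y] zero: DF = P = 9021/10000 ≈ 0.902100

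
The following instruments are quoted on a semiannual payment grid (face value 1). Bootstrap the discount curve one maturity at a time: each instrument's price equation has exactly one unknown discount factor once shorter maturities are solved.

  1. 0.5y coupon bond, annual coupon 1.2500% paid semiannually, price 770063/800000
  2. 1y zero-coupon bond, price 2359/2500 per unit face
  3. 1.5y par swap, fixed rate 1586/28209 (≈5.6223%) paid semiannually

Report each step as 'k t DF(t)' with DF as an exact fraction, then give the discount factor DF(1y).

step 1 [0.5y] bond c/2=1/160: DF=(770063/800000 − 1/160·(0))/(1+1/160) = 4783/5000 ≈ 0.956600
step 2 [1y] zero: DF = P = 2359/2500 ≈ 0.943600
step 3 [1.5y] swap r/2=793/28209: DF=(1 − 793/28209·(0.956600+0.943600))/(1+793/28209) = 9207/10000 ≈ 0.920700

1 1/2 4783/5000
2 1 2359/2500
3 3/2 9207/10000
DF(1y) = 2359/2500 ≈ 0.943600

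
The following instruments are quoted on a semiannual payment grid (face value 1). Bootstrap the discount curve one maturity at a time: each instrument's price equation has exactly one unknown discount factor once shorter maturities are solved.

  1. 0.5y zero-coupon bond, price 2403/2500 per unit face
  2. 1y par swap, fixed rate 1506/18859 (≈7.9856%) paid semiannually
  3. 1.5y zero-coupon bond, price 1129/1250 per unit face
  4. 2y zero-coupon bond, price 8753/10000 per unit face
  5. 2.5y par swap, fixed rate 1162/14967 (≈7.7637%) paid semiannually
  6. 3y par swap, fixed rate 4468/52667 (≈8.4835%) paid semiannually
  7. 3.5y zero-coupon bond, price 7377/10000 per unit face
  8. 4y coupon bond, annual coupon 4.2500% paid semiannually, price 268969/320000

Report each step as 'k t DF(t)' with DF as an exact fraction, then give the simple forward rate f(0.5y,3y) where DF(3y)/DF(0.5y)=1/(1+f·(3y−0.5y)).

step 1 [0.5y] zero: DF = P = 2403/2500 ≈ 0.961200
step 2 [1y] swap r/2=753/18859: DF=(1 − 753/18859·(0.961200))/(1+753/18859) = 9247/10000 ≈ 0.924700
step 3 [1.5y] zero: DF = P = 1129/1250 ≈ 0.903200
step 4 [2y] zero: DF = P = 8753/10000 ≈ 0.875300
step 5 [2.5y] swap r/2=581/14967: DF=(1 − 581/14967·(0.961200+0.924700+0.903200+0.875300))/(1+581/14967) = 8257/10000 ≈ 0.825700
step 6 [3y] swap r/2=2234/52667: DF=(1 − 2234/52667·(0.961200+0.924700+0.903200+0.875300+0.825700))/(1+2234/52667) = 3883/5000 ≈ 0.776600
step 7 [3.5y] zero: DF = P = 7377/10000 ≈ 0.737700
step 8 [4y] bond c/2=17/800: DF=(268969/320000 − 17/800·(0.961200+0.924700+0.903200+0.875300+0.825700+0.776600+0.737700))/(1+17/800) = 6981/10000 ≈ 0.698100

1 1/2 2403/2500
2 1 9247/10000
3 3/2 1129/1250
4 2 8753/10000
5 5/2 8257/10000
6 3 3883/5000
7 7/2 7377/10000
8 4 6981/10000
f(0.5y,3y) = ((2403/2500)/(3883/5000) − 1)/(5/2) = 1846/19415 ≈ 9.5081%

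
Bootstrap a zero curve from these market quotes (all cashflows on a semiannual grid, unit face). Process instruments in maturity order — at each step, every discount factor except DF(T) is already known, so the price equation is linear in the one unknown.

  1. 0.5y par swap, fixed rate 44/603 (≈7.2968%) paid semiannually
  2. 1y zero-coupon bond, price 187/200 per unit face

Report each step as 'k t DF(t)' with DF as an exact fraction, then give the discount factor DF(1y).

step 1 [0.5y] swap r/2=22/603: DF=(1 − 22/603·(0))/(1+22/603) = 603/625 ≈ 0.964800
step 2 [1y] zero: DF = P = 187/200 ≈ 0.935000

1 1/2 603/625
2 1 187/200
DF(1y) = 187/200 ≈ 0.935000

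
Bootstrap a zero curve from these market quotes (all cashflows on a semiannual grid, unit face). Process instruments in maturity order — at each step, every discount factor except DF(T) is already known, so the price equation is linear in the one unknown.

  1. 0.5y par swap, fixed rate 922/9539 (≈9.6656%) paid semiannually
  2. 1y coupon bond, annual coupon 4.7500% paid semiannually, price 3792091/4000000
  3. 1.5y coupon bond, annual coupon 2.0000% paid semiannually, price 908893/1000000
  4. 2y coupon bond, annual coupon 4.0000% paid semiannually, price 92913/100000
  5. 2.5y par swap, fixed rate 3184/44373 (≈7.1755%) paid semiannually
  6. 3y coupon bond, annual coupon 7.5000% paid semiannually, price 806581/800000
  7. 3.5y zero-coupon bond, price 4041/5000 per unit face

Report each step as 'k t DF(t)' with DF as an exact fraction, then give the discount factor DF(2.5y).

step 1 [0.5y] swap r/2=461/9539: DF=(1 − 461/9539·(0))/(1+461/9539) = 9539/10000 ≈ 0.953900
step 2 [1y] bond c/2=19/800: DF=(3792091/4000000 − 19/800·(0.953900))/(1+19/800) = 9039/10000 ≈ 0.903900
step 3 [1.5y] bond c/2=1/100: DF=(908893/1000000 − 1/100·(0.953900+0.903900))/(1+1/100) = 1763/2000 ≈ 0.881500
step 4 [2y] bond c/2=1/50: DF=(92913/100000 − 1/50·(0.953900+0.903900+0.881500))/(1+1/50) = 2143/2500 ≈ 0.857200
step 5 [2.5y] swap r/2=1592/44373: DF=(1 − 1592/44373·(0.953900+0.903900+0.881500+0.857200))/(1+1592/44373) = 1051/1250 ≈ 0.840800
step 6 [3y] bond c/2=3/80: DF=(806581/800000 − 3/80·(0.953900+0.903900+0.881500+0.857200+0.840800))/(1+3/80) = 4057/5000 ≈ 0.811400
step 7 [3.5y] zero: DF = P = 4041/5000 ≈ 0.808200

1 1/2 9539/10000
2 1 9039/10000
3 3/2 1763/2000
4 2 2143/2500
5 5/2 1051/1250
6 3 4057/5000
7 7/2 4041/5000
DF(2.5y) = 1051/1250 ≈ 0.840800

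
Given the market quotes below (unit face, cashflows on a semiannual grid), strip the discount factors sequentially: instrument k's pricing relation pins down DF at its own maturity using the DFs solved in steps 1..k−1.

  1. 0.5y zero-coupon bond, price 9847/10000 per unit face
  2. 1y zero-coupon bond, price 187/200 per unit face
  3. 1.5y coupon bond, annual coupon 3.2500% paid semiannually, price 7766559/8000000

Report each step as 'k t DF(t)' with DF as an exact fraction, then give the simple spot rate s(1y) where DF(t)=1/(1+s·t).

step 1 [0.5y] zero: DF = P = 9847/10000 ≈ 0.984700
step 2 [1y] zero: DF = P = 187/200 ≈ 0.935000
step 3 [1.5y] bond c/2=13/800: DF=(7766559/8000000 − 13/800·(0.984700+0.935000))/(1+13/800) = 4623/5000 ≈ 0.924600

1 1/2 9847/10000
2 1 187/200
3 3/2 4623/5000
s(1y) = (1/(187/200) − 1)/(1) = 13/187 ≈ 6.9519%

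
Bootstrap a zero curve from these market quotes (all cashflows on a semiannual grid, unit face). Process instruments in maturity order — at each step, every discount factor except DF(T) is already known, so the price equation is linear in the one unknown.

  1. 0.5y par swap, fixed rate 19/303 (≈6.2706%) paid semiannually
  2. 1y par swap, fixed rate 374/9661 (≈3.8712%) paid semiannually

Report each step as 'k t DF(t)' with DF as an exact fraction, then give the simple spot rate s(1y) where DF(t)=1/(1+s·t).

1 1/2 606/625
2 1 4813/5000
s(1y) = (1/(4813/5000) − 1)/(1) = 187/4813 ≈ 3.8853%

step 1 [0.5y] swap r/2=19/606: DF=(1 − 19/606·(0))/(1+19/606) = 606/625 ≈ 0.969600
step 2 [1y] swap r/2=187/9661: DF=(1 − 187/9661·(0.969600))/(1+187/9661) = 4813/5000 ≈ 0.962600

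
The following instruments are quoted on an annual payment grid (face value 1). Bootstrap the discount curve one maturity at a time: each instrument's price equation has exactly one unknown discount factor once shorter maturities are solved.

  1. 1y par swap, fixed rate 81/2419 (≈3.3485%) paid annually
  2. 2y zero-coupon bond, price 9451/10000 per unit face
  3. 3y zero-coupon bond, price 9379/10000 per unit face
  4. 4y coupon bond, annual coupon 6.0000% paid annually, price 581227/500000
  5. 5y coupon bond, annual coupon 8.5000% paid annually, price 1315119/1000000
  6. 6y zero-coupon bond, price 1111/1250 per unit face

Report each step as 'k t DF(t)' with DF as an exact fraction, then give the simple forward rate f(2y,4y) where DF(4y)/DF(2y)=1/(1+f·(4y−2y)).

step 1 [1y] swap r/1=81/2419: DF=(1 − 81/2419·(0))/(1+81/2419) = 2419/2500 ≈ 0.967600
step 2 [2y] zero: DF = P = 9451/10000 ≈ 0.945100
step 3 [3y] zero: DF = P = 9379/10000 ≈ 0.937900
step 4 [4y] bond c/1=3/50: DF=(581227/500000 − 3/50·(0.967600+0.945100+0.937900))/(1+3/50) = 9353/10000 ≈ 0.935300
step 5 [5y] bond c/1=17/200: DF=(1315119/1000000 − 17/200·(0.967600+0.945100+0.937900+0.935300))/(1+17/200) = 1831/2000 ≈ 0.915500
step 6 [6y] zero: DF = P = 1111/1250 ≈ 0.888800

1 1 2419/2500
2 2 9451/10000
3 3 9379/10000
4 4 9353/10000
5 5 1831/2000
6 6 1111/1250
f(2y,4y) = ((9451/10000)/(9353/10000) − 1)/(2) = 49/9353 ≈ 0.5239%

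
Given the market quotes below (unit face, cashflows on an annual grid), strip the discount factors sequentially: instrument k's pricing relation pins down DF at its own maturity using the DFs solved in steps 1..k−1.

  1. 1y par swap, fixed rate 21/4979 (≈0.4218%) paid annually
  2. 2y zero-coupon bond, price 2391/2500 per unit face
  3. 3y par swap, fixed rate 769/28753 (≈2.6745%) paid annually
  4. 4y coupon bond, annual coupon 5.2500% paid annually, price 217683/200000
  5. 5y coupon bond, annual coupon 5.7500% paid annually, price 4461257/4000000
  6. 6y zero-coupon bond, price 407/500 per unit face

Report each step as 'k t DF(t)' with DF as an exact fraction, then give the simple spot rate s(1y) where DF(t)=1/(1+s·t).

step 1 [1y] swap r/1=21/4979: DF=(1 − 21/4979·(0))/(1+21/4979) = 4979/5000 ≈ 0.995800
step 2 [2y] zero: DF = P = 2391/2500 ≈ 0.956400
step 3 [3y] swap r/1=769/28753: DF=(1 − 769/28753·(0.995800+0.956400))/(1+769/28753) = 9231/10000 ≈ 0.923100
step 4 [4y] bond c/1=21/400: DF=(217683/200000 − 21/400·(0.995800+0.956400+0.923100))/(1+21/400) = 8907/10000 ≈ 0.890700
step 5 [5y] bond c/1=23/400: DF=(4461257/4000000 − 23/400·(0.995800+0.956400+0.923100+0.890700))/(1+23/400) = 8499/10000 ≈ 0.849900
step 6 [6y] zero: DF = P = 407/500 ≈ 0.814000

1 1 4979/5000
2 2 2391/2500
3 3 9231/10000
4 4 8907/10000
5 5 8499/10000
6 6 407/500
s(1y) = (1/(4979/5000) − 1)/(1) = 21/4979 ≈ 0.4218%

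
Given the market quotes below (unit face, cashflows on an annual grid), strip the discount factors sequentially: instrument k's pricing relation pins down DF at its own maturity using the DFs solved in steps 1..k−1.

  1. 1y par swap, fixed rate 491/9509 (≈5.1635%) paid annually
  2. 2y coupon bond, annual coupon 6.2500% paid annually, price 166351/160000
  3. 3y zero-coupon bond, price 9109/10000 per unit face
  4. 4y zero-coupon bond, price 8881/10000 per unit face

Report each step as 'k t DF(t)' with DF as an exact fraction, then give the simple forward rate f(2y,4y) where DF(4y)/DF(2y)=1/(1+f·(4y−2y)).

1 1 9509/10000
2 2 4613/5000
3 3 9109/10000
4 4 8881/10000
f(2y,4y) = ((4613/5000)/(8881/10000) − 1)/(2) = 345/17762 ≈ 1.9423%

step 1 [1y] swap r/1=491/9509: DF=(1 − 491/9509·(0))/(1+491/9509) = 9509/10000 ≈ 0.950900
step 2 [2y] bond c/1=1/16: DF=(166351/160000 − 1/16·(0.950900))/(1+1/16) = 4613/5000 ≈ 0.922600
step 3 [3y] zero: DF = P = 9109/10000 ≈ 0.910900
step 4 [4y] zero: DF = P = 8881/10000 ≈ 0.888100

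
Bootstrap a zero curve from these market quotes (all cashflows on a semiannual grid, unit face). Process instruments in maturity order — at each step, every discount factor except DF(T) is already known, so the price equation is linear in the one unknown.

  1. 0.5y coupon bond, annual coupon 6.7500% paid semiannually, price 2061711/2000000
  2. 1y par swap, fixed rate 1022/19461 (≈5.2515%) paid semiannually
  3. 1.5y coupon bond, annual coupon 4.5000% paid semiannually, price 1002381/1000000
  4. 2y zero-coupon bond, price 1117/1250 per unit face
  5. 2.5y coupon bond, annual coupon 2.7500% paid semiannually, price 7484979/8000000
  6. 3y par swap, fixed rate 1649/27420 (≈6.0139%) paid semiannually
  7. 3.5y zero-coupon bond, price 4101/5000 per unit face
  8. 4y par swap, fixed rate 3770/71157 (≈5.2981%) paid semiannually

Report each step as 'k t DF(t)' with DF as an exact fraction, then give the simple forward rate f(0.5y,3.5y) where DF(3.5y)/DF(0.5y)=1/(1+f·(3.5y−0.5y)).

step 1 [0.5y] bond c/2=27/800: DF=(2061711/2000000 − 27/800·(0))/(1+27/800) = 2493/2500 ≈ 0.997200
step 2 [1y] swap r/2=511/19461: DF=(1 − 511/19461·(0.997200))/(1+511/19461) = 9489/10000 ≈ 0.948900
step 3 [1.5y] bond c/2=9/400: DF=(1002381/1000000 − 9/400·(0.997200+0.948900))/(1+9/400) = 15/16 ≈ 0.937500
step 4 [2y] zero: DF = P = 1117/1250 ≈ 0.893600
step 5 [2.5y] bond c/2=11/800: DF=(7484979/8000000 − 11/800·(0.997200+0.948900+0.937500+0.893600))/(1+11/800) = 8717/10000 ≈ 0.871700
step 6 [3y] swap r/2=1649/54840: DF=(1 − 1649/54840·(0.997200+0.948900+0.937500+0.893600+0.871700))/(1+1649/54840) = 8351/10000 ≈ 0.835100
step 7 [3.5y] zero: DF = P = 4101/5000 ≈ 0.820200
step 8 [4y] swap r/2=1885/71157: DF=(1 − 1885/71157·(0.997200+0.948900+0.937500+0.893600+0.871700+0.835100+0.820200))/(1+1885/71157) = 1623/2000 ≈ 0.811500

1 1/2 2493/2500
2 1 9489/10000
3 3/2 15/16
4 2 1117/1250
5 5/2 8717/10000
6 3 8351/10000
7 7/2 4101/5000
8 4 1623/2000
f(0.5y,3.5y) = ((2493/2500)/(4101/5000) − 1)/(3) = 295/4101 ≈ 7.1934%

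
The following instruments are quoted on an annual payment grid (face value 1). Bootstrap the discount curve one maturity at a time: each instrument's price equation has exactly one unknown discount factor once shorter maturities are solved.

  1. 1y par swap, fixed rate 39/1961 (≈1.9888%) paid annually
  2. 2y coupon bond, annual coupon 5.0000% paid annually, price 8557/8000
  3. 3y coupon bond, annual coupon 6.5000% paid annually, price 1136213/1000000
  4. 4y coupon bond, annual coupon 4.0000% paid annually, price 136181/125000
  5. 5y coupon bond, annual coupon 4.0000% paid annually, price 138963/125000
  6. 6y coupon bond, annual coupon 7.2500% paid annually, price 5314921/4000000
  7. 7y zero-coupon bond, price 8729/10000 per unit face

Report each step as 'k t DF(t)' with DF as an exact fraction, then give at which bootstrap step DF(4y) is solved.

1 1 1961/2000
2 2 243/250
3 3 9477/10000
4 4 117/125
5 5 4607/5000
6 6 9173/10000
7 7 8729/10000
DF(4y) is solved at step 4

step 1 [1y] swap r/1=39/1961: DF=(1 − 39/1961·(0))/(1+39/1961) = 1961/2000 ≈ 0.980500
step 2 [2y] bond c/1=1/20: DF=(8557/8000 − 1/20·(0.980500))/(1+1/20) = 243/250 ≈ 0.972000
step 3 [3y] bond c/1=13/200: DF=(1136213/1000000 − 13/200·(0.980500+0.972000))/(1+13/200) = 9477/10000 ≈ 0.947700
step 4 [4y] bond c/1=1/25: DF=(136181/125000 − 1/25·(0.980500+0.972000+0.947700))/(1+1/25) = 117/125 ≈ 0.936000
step 5 [5y] bond c/1=1/25: DF=(138963/125000 − 1/25·(0.980500+0.972000+0.947700+0.936000))/(1+1/25) = 4607/5000 ≈ 0.921400
step 6 [6y] bond c/1=29/400: DF=(5314921/4000000 − 29/400·(0.980500+0.972000+0.947700+0.936000+0.921400))/(1+29/400) = 9173/10000 ≈ 0.917300
step 7 [7y] zero: DF = P = 8729/10000 ≈ 0.872900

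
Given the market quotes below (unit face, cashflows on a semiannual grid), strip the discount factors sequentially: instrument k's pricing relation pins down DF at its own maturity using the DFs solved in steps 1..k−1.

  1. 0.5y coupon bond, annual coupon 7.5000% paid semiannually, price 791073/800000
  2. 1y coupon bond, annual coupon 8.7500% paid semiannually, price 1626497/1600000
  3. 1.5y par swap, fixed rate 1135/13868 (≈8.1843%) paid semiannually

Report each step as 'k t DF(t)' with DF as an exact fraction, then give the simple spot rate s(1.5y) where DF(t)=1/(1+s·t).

1 1/2 9531/10000
2 1 467/500
3 3/2 1773/2000
s(1.5y) = (1/(1773/2000) − 1)/(3/2) = 454/5319 ≈ 8.5354%

step 1 [0.5y] bond c/2=3/80: DF=(791073/800000 − 3/80·(0))/(1+3/80) = 9531/10000 ≈ 0.953100
step 2 [1y] bond c/2=7/160: DF=(1626497/1600000 − 7/160·(0.953100))/(1+7/160) = 467/500 ≈ 0.934000
step 3 [1.5y] swap r/2=1135/27736: DF=(1 − 1135/27736·(0.953100+0.934000))/(1+1135/27736) = 1773/2000 ≈ 0.886500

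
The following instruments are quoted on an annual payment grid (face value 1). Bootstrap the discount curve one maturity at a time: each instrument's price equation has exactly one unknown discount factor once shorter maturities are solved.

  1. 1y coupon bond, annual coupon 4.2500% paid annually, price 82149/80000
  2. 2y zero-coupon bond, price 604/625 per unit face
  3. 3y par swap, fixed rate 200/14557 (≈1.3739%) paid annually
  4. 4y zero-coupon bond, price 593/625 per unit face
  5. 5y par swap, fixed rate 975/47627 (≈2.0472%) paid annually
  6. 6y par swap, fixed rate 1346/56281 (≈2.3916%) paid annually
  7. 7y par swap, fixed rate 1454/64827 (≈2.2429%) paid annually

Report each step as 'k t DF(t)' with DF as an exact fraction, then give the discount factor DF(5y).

step 1 [1y] bond c/1=17/400: DF=(82149/80000 − 17/400·(0))/(1+17/400) = 197/200 ≈ 0.985000
step 2 [2y] zero: DF = P = 604/625 ≈ 0.966400
step 3 [3y] swap r/1=200/14557: DF=(1 − 200/14557·(0.985000+0.966400))/(1+200/14557) = 24/25 ≈ 0.960000
step 4 [4y] zero: DF = P = 593/625 ≈ 0.948800
step 5 [5y] swap r/1=975/47627: DF=(1 − 975/47627·(0.985000+0.966400+0.960000+0.948800))/(1+975/47627) = 361/400 ≈ 0.902500
step 6 [6y] swap r/1=1346/56281: DF=(1 − 1346/56281·(0.985000+0.966400+0.960000+0.948800+0.902500))/(1+1346/56281) = 4327/5000 ≈ 0.865400
step 7 [7y] swap r/1=1454/64827: DF=(1 − 1454/64827·(0.985000+0.966400+0.960000+0.948800+0.902500+0.865400))/(1+1454/64827) = 4273/5000 ≈ 0.854600

1 1 197/200
2 2 604/625
3 3 24/25
4 4 593/625
5 5 361/400
6 6 4327/5000
7 7 4273/5000
DF(5y) = 361/400 ≈ 0.902500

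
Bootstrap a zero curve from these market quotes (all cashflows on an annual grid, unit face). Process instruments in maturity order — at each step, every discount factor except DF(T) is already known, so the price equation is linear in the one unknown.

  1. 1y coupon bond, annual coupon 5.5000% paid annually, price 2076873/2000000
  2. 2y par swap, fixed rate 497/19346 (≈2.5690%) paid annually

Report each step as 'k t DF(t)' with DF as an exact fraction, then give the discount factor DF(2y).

step 1 [1y] bond c/1=11/200: DF=(2076873/2000000 − 11/200·(0))/(1+11/200) = 9843/10000 ≈ 0.984300
step 2 [2y] swap r/1=497/19346: DF=(1 − 497/19346·(0.984300))/(1+497/19346) = 9503/10000 ≈ 0.950300

1 1 9843/10000
2 2 9503/10000
DF(2y) = 9503/10000 ≈ 0.950300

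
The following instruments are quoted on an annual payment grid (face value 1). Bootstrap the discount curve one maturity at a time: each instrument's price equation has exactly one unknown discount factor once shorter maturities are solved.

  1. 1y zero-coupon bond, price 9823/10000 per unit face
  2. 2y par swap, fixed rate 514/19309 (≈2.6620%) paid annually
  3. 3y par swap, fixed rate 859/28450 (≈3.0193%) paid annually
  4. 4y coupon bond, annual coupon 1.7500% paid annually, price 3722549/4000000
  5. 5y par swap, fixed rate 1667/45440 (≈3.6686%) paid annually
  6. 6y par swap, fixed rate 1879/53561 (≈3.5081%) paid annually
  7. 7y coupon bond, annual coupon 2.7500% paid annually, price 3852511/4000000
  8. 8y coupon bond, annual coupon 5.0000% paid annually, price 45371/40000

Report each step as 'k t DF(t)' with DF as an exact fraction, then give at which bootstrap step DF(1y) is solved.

step 1 [1y] zero: DF = P = 9823/10000 ≈ 0.982300
step 2 [2y] swap r/1=514/19309: DF=(1 − 514/19309·(0.982300))/(1+514/19309) = 4743/5000 ≈ 0.948600
step 3 [3y] swap r/1=859/28450: DF=(1 − 859/28450·(0.982300+0.948600))/(1+859/28450) = 9141/10000 ≈ 0.914100
step 4 [4y] bond c/1=7/400: DF=(3722549/4000000 − 7/400·(0.982300+0.948600+0.914100))/(1+7/400) = 8657/10000 ≈ 0.865700
step 5 [5y] swap r/1=1667/45440: DF=(1 − 1667/45440·(0.982300+0.948600+0.914100+0.865700))/(1+1667/45440) = 8333/10000 ≈ 0.833300
step 6 [6y] swap r/1=1879/53561: DF=(1 − 1879/53561·(0.982300+0.948600+0.914100+0.865700+0.833300))/(1+1879/53561) = 8121/10000 ≈ 0.812100
step 7 [7y] bond c/1=11/400: DF=(3852511/4000000 − 11/400·(0.982300+0.948600+0.914100+0.865700+0.833300+0.812100))/(1+11/400) = 397/500 ≈ 0.794000
step 8 [8y] bond c/1=1/20: DF=(45371/40000 − 1/20·(0.982300+0.948600+0.914100+0.865700+0.833300+0.812100+0.794000))/(1+1/20) = 3937/5000 ≈ 0.787400

1 1 9823/10000
2 2 4743/5000
3 3 9141/10000
4 4 8657/10000
5 5 8333/10000
6 6 8121/10000
7 7 397/500
8 8 3937/5000
DF(1y) is solved at step 1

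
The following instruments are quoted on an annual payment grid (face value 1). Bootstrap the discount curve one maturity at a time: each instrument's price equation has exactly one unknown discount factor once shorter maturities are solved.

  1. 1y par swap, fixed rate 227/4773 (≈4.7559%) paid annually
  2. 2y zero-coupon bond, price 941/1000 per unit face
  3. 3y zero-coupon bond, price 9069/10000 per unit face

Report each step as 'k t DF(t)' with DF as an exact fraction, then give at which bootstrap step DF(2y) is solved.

1 1 4773/5000
2 2 941/1000
3 3 9069/10000
DF(2y) is solved at step 2

step 1 [1y] swap r/1=227/4773: DF=(1 − 227/4773·(0))/(1+227/4773) = 4773/5000 ≈ 0.954600
step 2 [2y] zero: DF = P = 941/1000 ≈ 0.941000
step 3 [3y] zero: DF = P = 9069/10000 ≈ 0.906900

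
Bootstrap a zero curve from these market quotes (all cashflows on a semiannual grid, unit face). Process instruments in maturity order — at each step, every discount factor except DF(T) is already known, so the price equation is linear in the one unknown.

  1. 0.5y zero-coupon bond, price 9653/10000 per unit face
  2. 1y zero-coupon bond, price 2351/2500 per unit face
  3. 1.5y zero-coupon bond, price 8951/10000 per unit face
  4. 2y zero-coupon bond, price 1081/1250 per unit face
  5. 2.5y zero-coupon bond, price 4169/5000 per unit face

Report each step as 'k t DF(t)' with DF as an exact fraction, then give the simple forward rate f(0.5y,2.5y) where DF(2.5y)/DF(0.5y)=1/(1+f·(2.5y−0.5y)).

step 1 [0.5y] zero: DF = P = 9653/10000 ≈ 0.965300
step 2 [1y] zero: DF = P = 2351/2500 ≈ 0.940400
step 3 [1.5y] zero: DF = P = 8951/10000 ≈ 0.895100
step 4 [2y] zero: DF = P = 1081/1250 ≈ 0.864800
step 5 [2.5y] zero: DF = P = 4169/5000 ≈ 0.833800

1 1/2 9653/10000
2 1 2351/2500
3 3/2 8951/10000
4 2 1081/1250
5 5/2 4169/5000
f(0.5y,2.5y) = ((9653/10000)/(4169/5000) − 1)/(2) = 1315/16676 ≈ 7.8856%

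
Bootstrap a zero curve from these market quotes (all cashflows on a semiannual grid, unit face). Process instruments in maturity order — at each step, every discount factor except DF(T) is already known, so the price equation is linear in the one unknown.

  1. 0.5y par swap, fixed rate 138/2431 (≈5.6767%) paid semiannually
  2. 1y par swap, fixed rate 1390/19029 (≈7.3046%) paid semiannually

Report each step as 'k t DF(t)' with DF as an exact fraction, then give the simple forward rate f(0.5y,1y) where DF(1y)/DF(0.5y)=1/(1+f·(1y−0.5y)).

1 1/2 2431/2500
2 1 1861/2000
f(0.5y,1y) = ((2431/2500)/(1861/2000) − 1)/(1/2) = 838/9305 ≈ 9.0059%

step 1 [0.5y] swap r/2=69/2431: DF=(1 − 69/2431·(0))/(1+69/2431) = 2431/2500 ≈ 0.972400
step 2 [1y] swap r/2=695/19029: DF=(1 − 695/19029·(0.972400))/(1+695/19029) = 1861/2000 ≈ 0.930500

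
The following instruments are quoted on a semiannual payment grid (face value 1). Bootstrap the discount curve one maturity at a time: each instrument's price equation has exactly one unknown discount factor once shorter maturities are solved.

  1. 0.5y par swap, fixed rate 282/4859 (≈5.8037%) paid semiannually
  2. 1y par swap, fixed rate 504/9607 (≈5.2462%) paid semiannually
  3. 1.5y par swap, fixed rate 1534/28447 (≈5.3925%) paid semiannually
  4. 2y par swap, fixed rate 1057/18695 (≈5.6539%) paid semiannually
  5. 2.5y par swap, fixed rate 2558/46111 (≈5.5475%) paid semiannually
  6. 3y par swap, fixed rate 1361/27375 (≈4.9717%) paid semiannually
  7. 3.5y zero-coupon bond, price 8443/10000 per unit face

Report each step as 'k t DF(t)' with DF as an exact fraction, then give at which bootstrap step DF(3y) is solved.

step 1 [0.5y] swap r/2=141/4859: DF=(1 − 141/4859·(0))/(1+141/4859) = 4859/5000 ≈ 0.971800
step 2 [1y] swap r/2=252/9607: DF=(1 − 252/9607·(0.971800))/(1+252/9607) = 1187/1250 ≈ 0.949600
step 3 [1.5y] swap r/2=767/28447: DF=(1 − 767/28447·(0.971800+0.949600))/(1+767/28447) = 9233/10000 ≈ 0.923300
step 4 [2y] swap r/2=1057/37390: DF=(1 − 1057/37390·(0.971800+0.949600+0.923300))/(1+1057/37390) = 8943/10000 ≈ 0.894300
step 5 [2.5y] swap r/2=1279/46111: DF=(1 − 1279/46111·(0.971800+0.949600+0.923300+0.894300))/(1+1279/46111) = 8721/10000 ≈ 0.872100
step 6 [3y] swap r/2=1361/54750: DF=(1 − 1361/54750·(0.971800+0.949600+0.923300+0.894300+0.872100))/(1+1361/54750) = 8639/10000 ≈ 0.863900
step 7 [3.5y] zero: DF = P = 8443/10000 ≈ 0.844300

1 1/2 4859/5000
2 1 1187/1250
3 3/2 9233/10000
4 2 8943/10000
5 5/2 8721/10000
6 3 8639/10000
7 7/2 8443/10000
DF(3y) is solved at step 6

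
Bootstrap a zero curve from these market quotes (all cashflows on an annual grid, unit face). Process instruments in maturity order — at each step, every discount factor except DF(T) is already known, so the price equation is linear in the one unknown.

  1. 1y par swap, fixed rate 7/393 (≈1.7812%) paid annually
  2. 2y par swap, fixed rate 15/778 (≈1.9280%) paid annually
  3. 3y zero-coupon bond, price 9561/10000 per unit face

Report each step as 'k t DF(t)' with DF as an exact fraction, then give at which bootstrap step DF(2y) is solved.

step 1 [1y] swap r/1=7/393: DF=(1 − 7/393·(0))/(1+7/393) = 393/400 ≈ 0.982500
step 2 [2y] swap r/1=15/778: DF=(1 − 15/778·(0.982500))/(1+15/778) = 77/80 ≈ 0.962500
step 3 [3y] zero: DF = P = 9561/10000 ≈ 0.956100

1 1 393/400
2 2 77/80
3 3 9561/10000
DF(2y) is solved at step 2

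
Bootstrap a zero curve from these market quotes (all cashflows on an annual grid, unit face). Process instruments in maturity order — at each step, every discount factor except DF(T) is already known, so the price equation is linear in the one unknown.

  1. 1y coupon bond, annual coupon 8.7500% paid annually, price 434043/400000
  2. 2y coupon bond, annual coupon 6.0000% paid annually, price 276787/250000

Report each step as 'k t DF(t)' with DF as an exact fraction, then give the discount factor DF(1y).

1 1 4989/5000
2 2 247/250
DF(1y) = 4989/5000 ≈ 0.997800

step 1 [1y] bond c/1=7/80: DF=(434043/400000 − 7/80·(0))/(1+7/80) = 4989/5000 ≈ 0.997800
step 2 [2y] bond c/1=3/50: DF=(276787/250000 − 3/50·(0.997800))/(1+3/50) = 247/250 ≈ 0.988000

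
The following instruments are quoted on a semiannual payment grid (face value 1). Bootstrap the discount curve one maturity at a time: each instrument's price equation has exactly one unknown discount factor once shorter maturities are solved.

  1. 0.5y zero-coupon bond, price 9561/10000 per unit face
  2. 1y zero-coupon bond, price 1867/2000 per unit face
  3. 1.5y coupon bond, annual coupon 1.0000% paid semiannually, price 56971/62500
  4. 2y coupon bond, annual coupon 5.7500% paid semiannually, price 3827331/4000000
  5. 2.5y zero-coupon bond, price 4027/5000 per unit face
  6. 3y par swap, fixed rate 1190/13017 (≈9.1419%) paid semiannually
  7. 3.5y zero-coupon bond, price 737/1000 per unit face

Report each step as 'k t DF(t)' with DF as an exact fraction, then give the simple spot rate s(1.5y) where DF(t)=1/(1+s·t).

1 1/2 9561/10000
2 1 1867/2000
3 3/2 561/625
4 2 4261/5000
5 5/2 4027/5000
6 3 381/500
7 7/2 737/1000
s(1.5y) = (1/(561/625) − 1)/(3/2) = 128/1683 ≈ 7.6055%

step 1 [0.5y] zero: DF = P = 9561/10000 ≈ 0.956100
step 2 [1y] zero: DF = P = 1867/2000 ≈ 0.933500
step 3 [1.5y] bond c/2=1/200: DF=(56971/62500 − 1/200·(0.956100+0.933500))/(1+1/200) = 561/625 ≈ 0.897600
step 4 [2y] bond c/2=23/800: DF=(3827331/4000000 − 23/800·(0.956100+0.933500+0.897600))/(1+23/800) = 4261/5000 ≈ 0.852200
step 5 [2.5y] zero: DF = P = 4027/5000 ≈ 0.805400
step 6 [3y] swap r/2=595/13017: DF=(1 − 595/13017·(0.956100+0.933500+0.897600+0.852200+0.805400))/(1+595/13017) = 381/500 ≈ 0.762000
step 7 [3.5y] zero: DF = P = 737/1000 ≈ 0.737000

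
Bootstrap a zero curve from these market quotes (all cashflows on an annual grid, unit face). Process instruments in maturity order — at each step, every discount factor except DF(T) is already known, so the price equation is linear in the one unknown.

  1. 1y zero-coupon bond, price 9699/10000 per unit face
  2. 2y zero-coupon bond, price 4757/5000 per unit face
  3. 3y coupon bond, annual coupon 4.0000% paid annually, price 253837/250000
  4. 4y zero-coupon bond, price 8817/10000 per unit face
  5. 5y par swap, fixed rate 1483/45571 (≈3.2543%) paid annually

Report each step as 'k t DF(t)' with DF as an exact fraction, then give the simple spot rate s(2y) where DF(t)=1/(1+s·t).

1 1 9699/10000
2 2 4757/5000
3 3 564/625
4 4 8817/10000
5 5 8517/10000
s(2y) = (1/(4757/5000) − 1)/(2) = 243/9514 ≈ 2.5541%

step 1 [1y] zero: DF = P = 9699/10000 ≈ 0.969900
step 2 [2y] zero: DF = P = 4757/5000 ≈ 0.951400
step 3 [3y] bond c/1=1/25: DF=(253837/250000 − 1/25·(0.969900+0.951400))/(1+1/25) = 564/625 ≈ 0.902400
step 4 [4y] zero: DF = P = 8817/10000 ≈ 0.881700
step 5 [5y] swap r/1=1483/45571: DF=(1 − 1483/45571·(0.969900+0.951400+0.902400+0.881700))/(1+1483/45571) = 8517/10000 ≈ 0.851700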